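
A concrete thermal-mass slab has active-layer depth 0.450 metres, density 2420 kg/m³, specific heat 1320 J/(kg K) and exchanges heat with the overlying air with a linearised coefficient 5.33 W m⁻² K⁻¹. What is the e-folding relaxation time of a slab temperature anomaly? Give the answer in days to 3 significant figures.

3.12 days

Areal heat capacity C = ρ c_p D = 2420 × 1320 × 0.450 = 1.44×10^6 J/(m²·K).
Relaxation time τ = C / λ = 1.44×10^6 / 5.33 = 2.70×10^5 s.
In days: 2.70×10^5 s / (86400 s/day) = 3.12 days.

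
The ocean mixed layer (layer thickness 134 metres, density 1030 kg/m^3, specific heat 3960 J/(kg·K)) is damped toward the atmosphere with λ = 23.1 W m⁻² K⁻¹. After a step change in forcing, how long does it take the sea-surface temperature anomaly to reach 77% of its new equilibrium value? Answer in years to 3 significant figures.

1.10 years

Areal heat capacity C = ρ c_p D = 1030 × 3960 × 134 = 5.47×10^8 J m⁻² K⁻¹.
τ = C / λ = 5.47×10^8 / 23.1 = 2.37×10^7 s.
Fraction reached: 1 − e^(−t/τ) = 0.77 ⇒ t = −τ ln(1 − 0.77) = τ × 1.47.
t = 3.48×10^7 s = 1.10 years.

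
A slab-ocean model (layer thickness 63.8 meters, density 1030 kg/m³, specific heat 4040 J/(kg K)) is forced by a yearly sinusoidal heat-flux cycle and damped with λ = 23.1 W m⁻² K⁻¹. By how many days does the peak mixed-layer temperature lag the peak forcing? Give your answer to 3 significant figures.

67.3 days

Areal heat capacity C = ρ c_p D = 1030 × 4040 × 63.8 = 2.65×10^8 J/(m²·K).
ω = 2π / 3.15×10^7 s = 1.99×10^-7 s⁻¹.
Phase lag φ = arctan(Cω/λ) = arctan(52.9/23.1) = 1.16 rad.
Time lag = φ / ω = 1.16 / 1.99×10^-7 = 5.82×10^6 s = 67.3 days.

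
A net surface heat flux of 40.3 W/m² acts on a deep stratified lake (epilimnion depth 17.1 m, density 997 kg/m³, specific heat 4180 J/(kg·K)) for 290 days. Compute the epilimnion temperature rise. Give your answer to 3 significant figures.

Areal heat capacity C = ρ c_p D = 997 × 4180 × 17.1 = 7.13×10^7 J m⁻² K⁻¹.
Net heat input Q = F Δt = 40.3 × (290 days × 86400 s/day) = 1.01×10^9 J/m².
ΔT = Q / C = 1.01×10^9 / 7.13×10^7 = 14.2 K.

14.2 K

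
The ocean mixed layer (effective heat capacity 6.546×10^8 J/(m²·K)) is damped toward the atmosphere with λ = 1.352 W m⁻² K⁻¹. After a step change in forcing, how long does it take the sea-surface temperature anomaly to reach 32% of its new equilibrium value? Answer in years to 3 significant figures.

5.92 years

Areal heat capacity C = 6.546×10^8 J/(m²·K) (given).
τ = C / λ = 6.55×10^8 / 1.352 = 4.84×10^8 s.
Fraction reached: 1 − e^(−t/τ) = 0.32 ⇒ t = −τ ln(1 − 0.32) = τ × 0.386.
t = 1.87×10^8 s = 5.92 years.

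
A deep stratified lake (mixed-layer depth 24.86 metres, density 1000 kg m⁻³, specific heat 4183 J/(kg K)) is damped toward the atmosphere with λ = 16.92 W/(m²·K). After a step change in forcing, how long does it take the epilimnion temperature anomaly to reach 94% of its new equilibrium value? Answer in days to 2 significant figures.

200 days

Areal heat capacity C = ρ c_p D = 1000 × 4183 × 24.86 = 1.04×10^8 J/(m²·K).
τ = C / λ = 1.04×10^8 / 16.92 = 6.15×10^6 s.
Fraction reached: 1 − e^(−t/τ) = 0.94 ⇒ t = −τ ln(1 − 0.94) = τ × 2.81.
t = 1.73×10^7 s = 200 days.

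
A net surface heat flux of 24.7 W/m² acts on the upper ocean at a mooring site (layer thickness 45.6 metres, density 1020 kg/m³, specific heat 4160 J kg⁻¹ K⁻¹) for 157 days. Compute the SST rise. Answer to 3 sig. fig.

Areal heat capacity C = ρ c_p D = 1020 × 4160 × 45.6 = 1.93×10^8 J/(m^2 K).
Net heat input Q = F Δt = 24.7 × (157 days × 86400 s/day) = 3.35×10^8 J/m².
ΔT = Q / C = 3.35×10^8 / 1.93×10^8 = 1.73 K.

1.73 K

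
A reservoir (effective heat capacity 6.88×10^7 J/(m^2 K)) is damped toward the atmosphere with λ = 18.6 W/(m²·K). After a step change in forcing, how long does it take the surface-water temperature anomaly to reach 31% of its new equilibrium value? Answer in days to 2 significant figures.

Areal heat capacity C = 6.88×10^7 J/(m^2 K) (given).
τ = C / λ = 6.88×10^7 / 18.6 = 3.70×10^6 s.
Fraction reached: 1 − e^(−t/τ) = 0.31 ⇒ t = −τ ln(1 − 0.31) = τ × 0.371.
t = 1.37×10^6 s = 15.9 days.

16 days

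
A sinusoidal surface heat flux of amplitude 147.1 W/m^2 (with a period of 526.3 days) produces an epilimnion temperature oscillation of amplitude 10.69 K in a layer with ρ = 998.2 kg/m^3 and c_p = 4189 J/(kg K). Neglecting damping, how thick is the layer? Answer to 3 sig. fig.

23.8 m

ω = 2π / 4.55×10^7 s = 1.38×10^-7 s⁻¹.
Required C = F₀ / (A ω) = 147.1 / (10.69 × 1.38×10^-7) = 9.96×10^7 J/(m²·K).
D = C / (ρ c_p) = 9.96×10^7 / (998.2 × 4189) = 23.8 m.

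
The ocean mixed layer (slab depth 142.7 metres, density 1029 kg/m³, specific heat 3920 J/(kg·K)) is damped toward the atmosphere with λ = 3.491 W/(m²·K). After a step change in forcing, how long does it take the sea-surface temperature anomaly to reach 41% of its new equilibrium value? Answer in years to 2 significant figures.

2.8 years

Areal heat capacity C = ρ c_p D = 1029 × 3920 × 142.7 = 5.76×10^8 J/(m²·K).
τ = C / λ = 5.76×10^8 / 3.491 = 1.65×10^8 s.
Fraction reached: 1 − e^(−t/τ) = 0.41 ⇒ t = −τ ln(1 − 0.41) = τ × 0.528.
t = 8.70×10^7 s = 2.76 years.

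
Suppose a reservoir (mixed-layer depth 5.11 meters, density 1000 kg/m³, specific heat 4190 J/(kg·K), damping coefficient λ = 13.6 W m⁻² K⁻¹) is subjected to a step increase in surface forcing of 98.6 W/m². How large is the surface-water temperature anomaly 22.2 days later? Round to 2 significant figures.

5.1 K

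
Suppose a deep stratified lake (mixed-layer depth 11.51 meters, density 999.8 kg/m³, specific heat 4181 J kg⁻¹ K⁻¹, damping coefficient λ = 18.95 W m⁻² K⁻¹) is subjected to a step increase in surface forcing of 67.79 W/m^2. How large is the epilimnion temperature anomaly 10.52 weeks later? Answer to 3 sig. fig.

3.29 K

Areal heat capacity C = ρ c_p D = 999.8 × 4181 × 11.51 = 4.81×10^7 J/(m²·K).
τ = C / λ = 4.81×10^7 / 18.95 = 2.54×10^6 s.
Equilibrium anomaly ΔT_eq = F / λ = 67.79 / 18.95 = 3.58 K.
t = 10.52 weeks = 6.36×10^6 s, so t/τ = 2.51.
ΔT(t) = ΔT_eq (1 − e^(−t/τ)) = 3.58 × (1 − e^−2.51) = 3.29 K.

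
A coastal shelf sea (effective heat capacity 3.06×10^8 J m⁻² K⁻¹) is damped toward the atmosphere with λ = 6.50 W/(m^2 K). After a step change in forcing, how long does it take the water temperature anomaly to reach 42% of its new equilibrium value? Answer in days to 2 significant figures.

Areal heat capacity C = 3.06×10^8 J m⁻² K⁻¹ (given).
τ = C / λ = 3.06×10^8 / 6.50 = 4.71×10^7 s.
Fraction reached: 1 − e^(−t/τ) = 0.42 ⇒ t = −τ ln(1 − 0.42) = τ × 0.545.
t = 2.56×10^7 s = 297 days.

300 days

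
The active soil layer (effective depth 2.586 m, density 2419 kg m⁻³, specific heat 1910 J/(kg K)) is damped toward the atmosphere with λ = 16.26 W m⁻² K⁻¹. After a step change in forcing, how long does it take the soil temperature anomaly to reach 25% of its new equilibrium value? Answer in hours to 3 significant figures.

58.7 hours

Areal heat capacity C = ρ c_p D = 2419 × 1910 × 2.586 = 1.19×10^7 J m⁻² K⁻¹.
τ = C / λ = 1.19×10^7 / 16.26 = 7.35×10^5 s.
Fraction reached: 1 − e^(−t/τ) = 0.25 ⇒ t = −τ ln(1 − 0.25) = τ × 0.288.
t = 2.11×10^5 s = 58.7 hours.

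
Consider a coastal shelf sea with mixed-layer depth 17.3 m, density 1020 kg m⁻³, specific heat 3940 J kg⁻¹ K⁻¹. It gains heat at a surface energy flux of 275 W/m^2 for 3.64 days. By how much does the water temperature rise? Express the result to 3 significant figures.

Areal heat capacity C = ρ c_p D = 1020 × 3940 × 17.3 = 6.95×10^7 J/(m^2 K).
Net heat input Q = F Δt = 275 × (3.64 days × 86400 s/day) = 8.65×10^7 J/m².
ΔT = Q / C = 8.65×10^7 / 6.95×10^7 = 1.24 K.

1.24 K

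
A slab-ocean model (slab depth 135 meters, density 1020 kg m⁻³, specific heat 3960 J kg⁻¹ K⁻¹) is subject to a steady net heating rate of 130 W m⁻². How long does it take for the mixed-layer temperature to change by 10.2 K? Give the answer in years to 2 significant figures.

Areal heat capacity C = ρ c_p D = 1020 × 3960 × 135 = 5.45×10^8 J/(m^2 K).
Time required: Δt = C ΔT / F = 5.45×10^8 × 10.2 / 130 = 4.28×10^7 s.
In years: 4.28×10^7 s / (3.156×10^7 s/year) = 1.36 years.

1.4 years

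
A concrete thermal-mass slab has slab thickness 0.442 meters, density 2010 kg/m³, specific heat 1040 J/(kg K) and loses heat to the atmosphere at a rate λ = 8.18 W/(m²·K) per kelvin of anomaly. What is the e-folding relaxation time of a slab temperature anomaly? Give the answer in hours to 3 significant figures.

31.4 hours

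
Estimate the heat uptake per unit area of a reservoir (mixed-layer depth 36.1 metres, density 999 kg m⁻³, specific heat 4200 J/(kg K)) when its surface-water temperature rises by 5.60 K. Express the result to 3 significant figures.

Areal heat capacity C = ρ c_p D = 999 × 4200 × 36.1 = 1.51×10^8 J/(m^2 K).
ΔQ = C ΔT = 1.51×10^8 × 5.60 = 8.48×10^8 J/m².

8.48×10^8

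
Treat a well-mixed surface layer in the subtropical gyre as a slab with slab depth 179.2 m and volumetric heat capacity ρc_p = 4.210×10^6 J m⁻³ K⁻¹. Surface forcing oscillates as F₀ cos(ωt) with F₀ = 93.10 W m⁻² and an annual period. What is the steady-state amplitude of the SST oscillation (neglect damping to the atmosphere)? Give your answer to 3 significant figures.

0.619 K

Areal heat capacity C = ρc_p × D = 4.210×10^6 × 179.2 = 7.54×10^8 J m⁻² K⁻¹.
Angular frequency ω = 2π / T = 2π / 3.15×10^7 s = 1.99×10^-7 s⁻¹.
Cω = 7.54×10^8 × 1.99×10^-7 = 150 W/(m²·K).
Amplitude A = F₀ / (Cω) = 93.10 / 150 = 0.619 K.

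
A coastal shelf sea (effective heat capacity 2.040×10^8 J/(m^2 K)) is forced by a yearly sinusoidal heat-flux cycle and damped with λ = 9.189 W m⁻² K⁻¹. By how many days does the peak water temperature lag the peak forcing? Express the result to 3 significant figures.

78.3 days

Areal heat capacity C = 2.040×10^8 J/(m^2 K) (given).
ω = 2π / 3.15×10^7 s = 1.99×10^-7 s⁻¹.
Phase lag φ = arctan(Cω/λ) = arctan(40.6/9.189) = 1.35 rad.
Time lag = φ / ω = 1.35 / 1.99×10^-7 = 6.77×10^6 s = 78.3 days.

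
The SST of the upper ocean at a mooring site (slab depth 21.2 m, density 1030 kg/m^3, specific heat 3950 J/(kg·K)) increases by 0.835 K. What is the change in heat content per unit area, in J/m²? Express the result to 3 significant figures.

Areal heat capacity C = ρ c_p D = 1030 × 3950 × 21.2 = 8.63×10^7 J/(m^2 K).
ΔQ = C ΔT = 8.63×10^7 × 0.835 = 7.20×10^7 J/m².

7.20×10^7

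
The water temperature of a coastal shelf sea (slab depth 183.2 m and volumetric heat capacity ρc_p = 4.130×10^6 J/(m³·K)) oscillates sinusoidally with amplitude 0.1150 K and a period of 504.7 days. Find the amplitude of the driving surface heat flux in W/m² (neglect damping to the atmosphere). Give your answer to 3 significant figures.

Areal heat capacity C = ρc_p × D = 4.130×10^6 × 183.2 = 7.57×10^8 J/(m^2 K).
ω = 2π / 4.36×10^7 s = 1.44×10^-7 s⁻¹.
Cω = 7.57×10^8 × 1.44×10^-7 = 109 W/(m²·K).
F₀ = A × Cω = 0.1150 × 109 = 12.5 W/m².

12.5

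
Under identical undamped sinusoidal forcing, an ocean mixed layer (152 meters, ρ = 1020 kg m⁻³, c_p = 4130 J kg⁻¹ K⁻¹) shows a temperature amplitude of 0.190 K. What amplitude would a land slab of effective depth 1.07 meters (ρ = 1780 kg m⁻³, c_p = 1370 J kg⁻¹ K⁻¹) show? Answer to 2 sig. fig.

47 K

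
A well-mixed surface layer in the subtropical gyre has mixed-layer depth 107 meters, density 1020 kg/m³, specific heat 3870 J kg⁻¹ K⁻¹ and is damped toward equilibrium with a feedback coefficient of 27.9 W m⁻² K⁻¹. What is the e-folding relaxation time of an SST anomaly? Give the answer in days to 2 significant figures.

Areal heat capacity C = ρ c_p D = 1020 × 3870 × 107 = 4.22×10^8 J/(m²·K).
Relaxation time τ = C / λ = 4.22×10^8 / 27.9 = 1.51×10^7 s.
In days: 1.51×10^7 s / (86400 s/day) = 175 days.

180 days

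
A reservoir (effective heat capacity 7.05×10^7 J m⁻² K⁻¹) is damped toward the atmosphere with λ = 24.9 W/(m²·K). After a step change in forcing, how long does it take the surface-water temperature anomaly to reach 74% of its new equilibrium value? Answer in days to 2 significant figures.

44 days

Areal heat capacity C = 7.05×10^7 J m⁻² K⁻¹ (given).
τ = C / λ = 7.05×10^7 / 24.9 = 2.83×10^6 s.
Fraction reached: 1 − e^(−t/τ) = 0.74 ⇒ t = −τ ln(1 − 0.74) = τ × 1.35.
t = 3.81×10^6 s = 44.1 days.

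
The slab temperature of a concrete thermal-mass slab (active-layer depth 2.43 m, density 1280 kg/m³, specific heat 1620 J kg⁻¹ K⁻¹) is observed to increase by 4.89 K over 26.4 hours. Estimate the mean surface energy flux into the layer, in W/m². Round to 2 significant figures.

Areal heat capacity C = ρ c_p D = 1280 × 1620 × 2.43 = 5.04×10^6 J/(m^2 K).
Required heat per unit area: Q = C ΔT = 5.04×10^6 × 4.89 = 2.46×10^7 J/m².
Flux F = Q / Δt = 2.46×10^7 / 95000 s = 259 W/m².

260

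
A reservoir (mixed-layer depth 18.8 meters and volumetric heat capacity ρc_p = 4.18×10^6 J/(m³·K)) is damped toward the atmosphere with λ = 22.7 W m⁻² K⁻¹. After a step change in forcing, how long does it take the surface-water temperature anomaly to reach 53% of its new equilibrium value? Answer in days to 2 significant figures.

30 days

Areal heat capacity C = ρc_p × D = 4.18×10^6 × 18.8 = 7.86×10^7 J/(m²·K).
τ = C / λ = 7.86×10^7 / 22.7 = 3.46×10^6 s.
Fraction reached: 1 − e^(−t/τ) = 0.53 ⇒ t = −τ ln(1 − 0.53) = τ × 0.755.
t = 2.61×10^6 s = 30.3 days.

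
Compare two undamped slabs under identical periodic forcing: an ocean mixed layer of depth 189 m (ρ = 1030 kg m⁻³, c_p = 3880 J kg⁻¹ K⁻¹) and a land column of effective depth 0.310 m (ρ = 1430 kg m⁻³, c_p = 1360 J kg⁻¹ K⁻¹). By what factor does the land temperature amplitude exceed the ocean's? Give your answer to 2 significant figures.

1300

C_ocean = 1030 × 3880 × 189 = 7.55×10^8 J/(m²·K).
C_land = 1430 × 1360 × 0.310 = 6.03×10^5 J/(m²·K).
Undamped amplitude ∝ 1/C, so A_land/A_ocean = C_ocean/C_land = 1250.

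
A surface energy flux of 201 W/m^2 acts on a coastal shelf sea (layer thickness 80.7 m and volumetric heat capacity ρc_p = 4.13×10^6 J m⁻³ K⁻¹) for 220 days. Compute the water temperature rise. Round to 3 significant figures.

Areal heat capacity C = ρc_p × D = 4.13×10^6 × 80.7 = 3.33×10^8 J/(m^2 K).
Net heat input Q = F Δt = 201 × (220 days × 86400 s/day) = 3.82×10^9 J/m².
ΔT = Q / C = 3.82×10^9 / 3.33×10^8 = 11.5 K.

11.5 K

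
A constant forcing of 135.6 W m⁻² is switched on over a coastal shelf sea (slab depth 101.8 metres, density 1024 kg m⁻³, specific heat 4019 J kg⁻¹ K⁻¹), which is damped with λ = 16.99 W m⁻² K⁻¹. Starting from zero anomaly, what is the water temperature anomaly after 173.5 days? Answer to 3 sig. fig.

Areal heat capacity C = ρ c_p D = 1024 × 4019 × 101.8 = 4.19×10^8 J m⁻² K⁻¹.
τ = C / λ = 4.19×10^8 / 16.99 = 2.47×10^7 s.
Equilibrium anomaly ΔT_eq = F / λ = 135.6 / 16.99 = 7.98 K.
t = 173.5 days = 1.50×10^7 s, so t/τ = 0.608.
ΔT(t) = ΔT_eq (1 − e^(−t/τ)) = 7.98 × (1 − e^−0.608) = 3.64 K.

3.64 K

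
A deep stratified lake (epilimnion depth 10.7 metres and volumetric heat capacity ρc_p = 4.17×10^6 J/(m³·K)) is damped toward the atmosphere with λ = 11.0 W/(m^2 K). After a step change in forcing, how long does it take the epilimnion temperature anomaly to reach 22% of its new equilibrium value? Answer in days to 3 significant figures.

11.7 days

Areal heat capacity C = ρc_p × D = 4.17×10^6 × 10.7 = 4.46×10^7 J/(m²·K).
τ = C / λ = 4.46×10^7 / 11.0 = 4.06×10^6 s.
Fraction reached: 1 − e^(−t/τ) = 0.22 ⇒ t = −τ ln(1 − 0.22) = τ × 0.248.
t = 1.01×10^6 s = 11.7 days.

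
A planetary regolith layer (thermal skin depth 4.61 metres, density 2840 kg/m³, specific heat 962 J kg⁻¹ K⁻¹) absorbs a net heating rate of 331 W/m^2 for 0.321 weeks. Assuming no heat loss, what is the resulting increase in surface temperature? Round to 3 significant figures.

Areal heat capacity C = ρ c_p D = 2840 × 962 × 4.61 = 1.26×10^7 J m⁻² K⁻¹.
Net heat input Q = F Δt = 331 × (0.321 weeks × 6.048×10^5 s/week) = 6.43×10^7 J/m².
ΔT = Q / C = 6.43×10^7 / 1.26×10^7 = 5.10 K.

5.10 K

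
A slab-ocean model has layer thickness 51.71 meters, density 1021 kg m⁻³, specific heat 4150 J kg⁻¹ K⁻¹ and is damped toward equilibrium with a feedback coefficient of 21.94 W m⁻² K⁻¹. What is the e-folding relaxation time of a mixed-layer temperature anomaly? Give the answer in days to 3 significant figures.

116 days

Areal heat capacity C = ρ c_p D = 1021 × 4150 × 51.71 = 2.19×10^8 J m⁻² K⁻¹.
Relaxation time τ = C / λ = 2.19×10^8 / 21.94 = 9.99×10^6 s.
In days: 9.99×10^6 s / (86400 s/day) = 116 days.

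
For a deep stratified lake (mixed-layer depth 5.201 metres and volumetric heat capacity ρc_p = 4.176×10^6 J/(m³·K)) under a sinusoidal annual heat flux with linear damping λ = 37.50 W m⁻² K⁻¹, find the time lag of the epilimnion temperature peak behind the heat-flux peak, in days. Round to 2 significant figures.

Areal heat capacity C = ρc_p × D = 4.176×10^6 × 5.201 = 2.17×10^7 J/(m^2 K).
ω = 2π / 3.15×10^7 s = 1.99×10^-7 s⁻¹.
Phase lag φ = arctan(Cω/λ) = arctan(4.33/37.50) = 0.115 rad.
Time lag = φ / ω = 0.115 / 1.99×10^-7 = 5.77×10^5 s = 6.67 days.

6.7 days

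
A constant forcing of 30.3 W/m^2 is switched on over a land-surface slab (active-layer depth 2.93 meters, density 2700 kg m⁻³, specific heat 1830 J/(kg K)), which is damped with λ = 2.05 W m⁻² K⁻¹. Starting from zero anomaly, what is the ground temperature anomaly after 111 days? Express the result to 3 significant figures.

Areal heat capacity C = ρ c_p D = 2700 × 1830 × 2.93 = 1.45×10^7 J/(m²·K).
τ = C / λ = 1.45×10^7 / 2.05 = 7.06×10^6 s.
Equilibrium anomaly ΔT_eq = F / λ = 30.3 / 2.05 = 14.8 K.
t = 111 days = 9.59×10^6 s, so t/τ = 1.36.
ΔT(t) = ΔT_eq (1 − e^(−t/τ)) = 14.8 × (1 − e^−1.36) = 11.0 K.

11.0 K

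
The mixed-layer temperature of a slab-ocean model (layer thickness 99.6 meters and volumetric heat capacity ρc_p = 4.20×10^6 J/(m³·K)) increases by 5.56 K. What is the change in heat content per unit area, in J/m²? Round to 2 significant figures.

2.3×10^9

Areal heat capacity C = ρc_p × D = 4.20×10^6 × 99.6 = 4.18×10^8 J/(m^2 K).
ΔQ = C ΔT = 4.18×10^8 × 5.56 = 2.33×10^9 J/m².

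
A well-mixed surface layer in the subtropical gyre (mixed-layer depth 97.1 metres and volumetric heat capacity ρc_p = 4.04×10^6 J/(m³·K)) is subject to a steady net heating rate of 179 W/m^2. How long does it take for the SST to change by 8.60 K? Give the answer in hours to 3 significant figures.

5240 hours

Areal heat capacity C = ρc_p × D = 4.04×10^6 × 97.1 = 3.92×10^8 J m⁻² K⁻¹.
Time required: Δt = C ΔT / F = 3.92×10^8 × 8.60 / 179 = 1.88×10^7 s.
In hours: 1.88×10^7 s / (3600 s/hour) = 5240 hours.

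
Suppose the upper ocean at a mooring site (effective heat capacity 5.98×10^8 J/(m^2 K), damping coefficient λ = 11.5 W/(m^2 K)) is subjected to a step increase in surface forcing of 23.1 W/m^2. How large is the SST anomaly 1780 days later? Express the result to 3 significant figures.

1.90 K

Areal heat capacity C = 5.98×10^8 J/(m^2 K) (given).
τ = C / λ = 5.98×10^8 / 11.5 = 5.20×10^7 s.
Equilibrium anomaly ΔT_eq = F / λ = 23.1 / 11.5 = 2.01 K.
t = 1780 days = 1.54×10^8 s, so t/τ = 2.96.
ΔT(t) = ΔT_eq (1 − e^(−t/τ)) = 2.01 × (1 − e^−2.96) = 1.90 K.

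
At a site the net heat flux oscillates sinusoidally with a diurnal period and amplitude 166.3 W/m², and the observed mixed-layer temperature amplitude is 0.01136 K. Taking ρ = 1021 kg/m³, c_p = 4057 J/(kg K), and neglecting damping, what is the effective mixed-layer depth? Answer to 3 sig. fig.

ω = 2π / 86400 s = 7.27×10^-5 s⁻¹.
Required C = F₀ / (A ω) = 166.3 / (0.01136 × 7.27×10^-5) = 2.01×10^8 J/(m²·K).
D = C / (ρ c_p) = 2.01×10^8 / (1021 × 4057) = 48.6 m.

48.6 m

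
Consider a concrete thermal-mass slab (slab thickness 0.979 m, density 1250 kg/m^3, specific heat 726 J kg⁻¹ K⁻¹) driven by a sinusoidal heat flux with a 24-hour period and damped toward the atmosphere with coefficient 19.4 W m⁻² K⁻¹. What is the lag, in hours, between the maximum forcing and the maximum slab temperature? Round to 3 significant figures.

Areal heat capacity C = ρ c_p D = 1250 × 726 × 0.979 = 8.88×10^5 J/(m^2 K).
ω = 2π / 86400 s = 7.27×10^-5 s⁻¹.
Phase lag φ = arctan(Cω/λ) = arctan(64.6/19.4) = 1.28 rad.
Time lag = φ / ω = 1.28 / 7.27×10^-5 = 17600 s = 4.89 hours.

4.89 hours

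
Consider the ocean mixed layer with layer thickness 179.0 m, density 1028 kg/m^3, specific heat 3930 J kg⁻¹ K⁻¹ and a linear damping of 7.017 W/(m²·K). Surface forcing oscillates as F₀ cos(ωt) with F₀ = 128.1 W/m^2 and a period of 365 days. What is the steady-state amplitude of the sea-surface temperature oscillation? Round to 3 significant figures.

Areal heat capacity C = ρ c_p D = 1028 × 3930 × 179.0 = 7.23×10^8 J m⁻² K⁻¹.
Angular frequency ω = 2π / T = 2π / 3.15×10^7 s = 1.99×10^-7 s⁻¹.
√((Cω)² + λ²) = √((144)² + 7.017²) = 144 W/(m²·K).
Amplitude A = F₀ / √((Cω)²+λ²) = 128.1 / 144 = 0.888 K.

0.888 K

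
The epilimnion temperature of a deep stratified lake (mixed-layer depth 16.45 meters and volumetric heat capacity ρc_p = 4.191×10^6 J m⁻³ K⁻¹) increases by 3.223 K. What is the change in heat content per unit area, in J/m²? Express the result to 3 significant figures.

2.22×10^8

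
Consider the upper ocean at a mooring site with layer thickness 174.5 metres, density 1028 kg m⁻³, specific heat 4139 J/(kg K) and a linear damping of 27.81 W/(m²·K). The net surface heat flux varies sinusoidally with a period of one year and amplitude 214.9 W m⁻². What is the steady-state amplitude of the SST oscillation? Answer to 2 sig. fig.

Areal heat capacity C = ρ c_p D = 1028 × 4139 × 174.5 = 7.42×10^8 J/(m^2 K).
Angular frequency ω = 2π / T = 2π / 3.15×10^7 s = 1.99×10^-7 s⁻¹.
√((Cω)² + λ²) = √((148)² + 27.81²) = 151 W/(m²·K).
Amplitude A = F₀ / √((Cω)²+λ²) = 214.9 / 151 = 1.43 K.

1.4 K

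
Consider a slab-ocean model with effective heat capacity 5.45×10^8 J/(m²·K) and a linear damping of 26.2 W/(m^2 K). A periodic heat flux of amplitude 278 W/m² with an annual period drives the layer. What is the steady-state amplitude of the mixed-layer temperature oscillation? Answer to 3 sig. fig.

2.49 K

Areal heat capacity C = 5.45×10^8 J/(m²·K) (given).
Angular frequency ω = 2π / T = 2π / 3.15×10^7 s = 1.99×10^-7 s⁻¹.
√((Cω)² + λ²) = √((109)² + 26.2²) = 112 W/(m²·K).
Amplitude A = F₀ / √((Cω)²+λ²) = 278 / 112 = 2.49 K.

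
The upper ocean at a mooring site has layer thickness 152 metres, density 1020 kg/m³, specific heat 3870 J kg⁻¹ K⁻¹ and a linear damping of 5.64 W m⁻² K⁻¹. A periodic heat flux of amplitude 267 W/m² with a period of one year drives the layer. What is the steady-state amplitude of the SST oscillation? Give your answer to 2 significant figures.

2.2 K

Areal heat capacity C = ρ c_p D = 1020 × 3870 × 152 = 6.00×10^8 J/(m^2 K).
Angular frequency ω = 2π / T = 2π / 3.15×10^7 s = 1.99×10^-7 s⁻¹.
√((Cω)² + λ²) = √((120)² + 5.64²) = 120 W/(m²·K).
Amplitude A = F₀ / √((Cω)²+λ²) = 267 / 120 = 2.23 K.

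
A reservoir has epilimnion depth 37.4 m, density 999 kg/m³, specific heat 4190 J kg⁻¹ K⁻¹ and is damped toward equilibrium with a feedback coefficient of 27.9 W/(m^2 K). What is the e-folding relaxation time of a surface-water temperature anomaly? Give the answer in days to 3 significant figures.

Areal heat capacity C = ρ c_p D = 999 × 4190 × 37.4 = 1.57×10^8 J/(m^2 K).
Relaxation time τ = C / λ = 1.57×10^8 / 27.9 = 5.61×10^6 s.
In days: 5.61×10^6 s / (86400 s/day) = 64.9 days.

64.9 days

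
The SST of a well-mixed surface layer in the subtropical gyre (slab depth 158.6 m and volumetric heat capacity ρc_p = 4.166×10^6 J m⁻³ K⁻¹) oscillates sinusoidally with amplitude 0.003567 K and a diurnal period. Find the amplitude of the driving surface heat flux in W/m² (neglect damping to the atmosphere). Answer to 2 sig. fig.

170

Areal heat capacity C = ρc_p × D = 4.166×10^6 × 158.6 = 6.61×10^8 J/(m^2 K).
ω = 2π / 86400 s = 7.27×10^-5 s⁻¹.
Cω = 6.61×10^8 × 7.27×10^-5 = 48000 W/(m²·K).
F₀ = A × Cω = 0.003567 × 48000 = 171 W/m².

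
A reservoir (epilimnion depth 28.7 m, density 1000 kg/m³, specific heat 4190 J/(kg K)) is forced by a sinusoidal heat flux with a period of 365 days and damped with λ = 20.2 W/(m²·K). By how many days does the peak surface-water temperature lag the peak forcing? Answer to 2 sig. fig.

51 days

Areal heat capacity C = ρ c_p D = 1000 × 4190 × 28.7 = 1.20×10^8 J/(m²·K).
ω = 2π / 3.15×10^7 s = 1.99×10^-7 s⁻¹.
Phase lag φ = arctan(Cω/λ) = arctan(24.0/20.2) = 0.870 rad.
Time lag = φ / ω = 0.870 / 1.99×10^-7 = 4.37×10^6 s = 50.6 days.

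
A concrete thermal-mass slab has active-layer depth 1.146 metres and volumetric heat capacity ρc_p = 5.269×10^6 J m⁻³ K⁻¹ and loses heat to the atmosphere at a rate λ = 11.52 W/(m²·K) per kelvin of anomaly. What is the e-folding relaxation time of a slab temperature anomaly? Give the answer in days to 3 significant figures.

Areal heat capacity C = ρc_p × D = 5.269×10^6 × 1.146 = 6.04×10^6 J/(m^2 K).
Relaxation time τ = C / λ = 6.04×10^6 / 11.52 = 5.24×10^5 s.
In days: 5.24×10^5 s / (86400 s/day) = 6.07 days.

6.07 days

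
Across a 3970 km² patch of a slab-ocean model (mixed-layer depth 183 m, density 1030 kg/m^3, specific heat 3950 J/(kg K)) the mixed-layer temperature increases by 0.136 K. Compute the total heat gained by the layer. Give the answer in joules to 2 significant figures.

Areal heat capacity C = ρ c_p D = 1030 × 3950 × 183 = 7.45×10^8 J/(m²·K).
Heat per unit area: q = C ΔT = 7.45×10^8 × 0.136 = 1.01×10^8 J/m².
Total heat: Q = q × A = 1.01×10^8 × (3970 × 10⁶ m²) = 4.02×10^17 J.

4.0×10^17 J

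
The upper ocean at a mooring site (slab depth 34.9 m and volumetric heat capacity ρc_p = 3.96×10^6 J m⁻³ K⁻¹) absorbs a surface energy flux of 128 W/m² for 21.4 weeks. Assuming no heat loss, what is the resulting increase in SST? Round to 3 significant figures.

12.0 K

Areal heat capacity C = ρc_p × D = 3.96×10^6 × 34.9 = 1.38×10^8 J m⁻² K⁻¹.
Net heat input Q = F Δt = 128 × (21.4 weeks × 6.048×10^5 s/week) = 1.66×10^9 J/m².
ΔT = Q / C = 1.66×10^9 / 1.38×10^8 = 12.0 K.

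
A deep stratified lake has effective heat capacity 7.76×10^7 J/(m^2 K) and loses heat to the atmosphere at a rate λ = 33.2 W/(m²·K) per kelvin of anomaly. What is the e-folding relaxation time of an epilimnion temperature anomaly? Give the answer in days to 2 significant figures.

27 days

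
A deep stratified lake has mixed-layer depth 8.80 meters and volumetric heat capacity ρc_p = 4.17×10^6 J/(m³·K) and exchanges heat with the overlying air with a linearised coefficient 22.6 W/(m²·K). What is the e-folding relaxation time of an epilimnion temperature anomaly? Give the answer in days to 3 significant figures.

18.8 days

Areal heat capacity C = ρc_p × D = 4.17×10^6 × 8.80 = 3.67×10^7 J m⁻² K⁻¹.
Relaxation time τ = C / λ = 3.67×10^7 / 22.6 = 1.62×10^6 s.
In days: 1.62×10^6 s / (86400 s/day) = 18.8 days.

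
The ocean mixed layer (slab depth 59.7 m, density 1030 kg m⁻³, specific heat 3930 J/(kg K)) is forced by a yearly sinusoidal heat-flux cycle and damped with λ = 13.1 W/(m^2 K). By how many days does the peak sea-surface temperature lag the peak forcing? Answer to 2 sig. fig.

76 days

Areal heat capacity C = ρ c_p D = 1030 × 3930 × 59.7 = 2.42×10^8 J m⁻² K⁻¹.
ω = 2π / 3.15×10^7 s = 1.99×10^-7 s⁻¹.
Phase lag φ = arctan(Cω/λ) = arctan(48.1/13.1) = 1.31 rad.
Time lag = φ / ω = 1.31 / 1.99×10^-7 = 6.55×10^6 s = 75.8 days.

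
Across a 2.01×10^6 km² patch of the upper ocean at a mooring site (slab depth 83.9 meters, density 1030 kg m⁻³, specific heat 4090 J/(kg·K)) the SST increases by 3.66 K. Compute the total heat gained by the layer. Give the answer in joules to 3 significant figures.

Areal heat capacity C = ρ c_p D = 1030 × 4090 × 83.9 = 3.53×10^8 J/(m²·K).
Heat per unit area: q = C ΔT = 3.53×10^8 × 3.66 = 1.29×10^9 J/m².
Total heat: Q = q × A = 1.29×10^9 × (2.01×10^6 × 10⁶ m²) = 2.60×10^21 J.

2.60×10^21 J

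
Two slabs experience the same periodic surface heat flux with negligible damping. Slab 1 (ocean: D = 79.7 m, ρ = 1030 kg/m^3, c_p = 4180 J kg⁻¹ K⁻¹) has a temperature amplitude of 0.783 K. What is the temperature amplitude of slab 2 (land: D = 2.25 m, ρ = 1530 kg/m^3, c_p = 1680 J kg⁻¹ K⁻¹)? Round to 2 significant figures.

46 K

C_ocean = 3.43×10^8 J/(m²·K); C_land = 5.78×10^6 J/(m²·K).
A ∝ 1/C ⇒ A_land = A_ocean × C_ocean/C_land = 0.783 × 59.3 = 46.5 K.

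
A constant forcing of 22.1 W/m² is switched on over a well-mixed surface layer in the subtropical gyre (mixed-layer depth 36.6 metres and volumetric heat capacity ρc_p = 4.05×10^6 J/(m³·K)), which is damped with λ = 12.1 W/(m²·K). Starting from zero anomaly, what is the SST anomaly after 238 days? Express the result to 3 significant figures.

1.49 K

Areal heat capacity C = ρc_p × D = 4.05×10^6 × 36.6 = 1.48×10^8 J/(m²·K).
τ = C / λ = 1.48×10^8 / 12.1 = 1.23×10^7 s.
Equilibrium anomaly ΔT_eq = F / λ = 22.1 / 12.1 = 1.83 K.
t = 238 days = 2.06×10^7 s, so t/τ = 1.68.
ΔT(t) = ΔT_eq (1 − e^(−t/τ)) = 1.83 × (1 − e^−1.68) = 1.49 K.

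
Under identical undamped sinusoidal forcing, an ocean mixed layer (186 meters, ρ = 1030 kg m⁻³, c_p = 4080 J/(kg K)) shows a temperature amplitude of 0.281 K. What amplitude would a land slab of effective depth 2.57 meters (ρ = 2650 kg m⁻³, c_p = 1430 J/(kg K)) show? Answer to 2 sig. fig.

C_ocean = 7.82×10^8 J/(m²·K); C_land = 9.74×10^6 J/(m²·K).
A ∝ 1/C ⇒ A_land = A_ocean × C_ocean/C_land = 0.281 × 80.3 = 22.6 K.

23 K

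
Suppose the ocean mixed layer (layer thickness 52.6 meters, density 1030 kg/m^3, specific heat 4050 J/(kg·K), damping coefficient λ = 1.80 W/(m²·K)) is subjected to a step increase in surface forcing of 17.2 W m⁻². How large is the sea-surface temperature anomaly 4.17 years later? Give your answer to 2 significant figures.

6.3 K

Areal heat capacity C = ρ c_p D = 1030 × 4050 × 52.6 = 2.19×10^8 J m⁻² K⁻¹.
τ = C / λ = 2.19×10^8 / 1.80 = 1.22×10^8 s.
Equilibrium anomaly ΔT_eq = F / λ = 17.2 / 1.80 = 9.56 K.
t = 4.17 years = 1.32×10^8 s, so t/τ = 1.08.
ΔT(t) = ΔT_eq (1 − e^(−t/τ)) = 9.56 × (1 − e^−1.08) = 6.31 K.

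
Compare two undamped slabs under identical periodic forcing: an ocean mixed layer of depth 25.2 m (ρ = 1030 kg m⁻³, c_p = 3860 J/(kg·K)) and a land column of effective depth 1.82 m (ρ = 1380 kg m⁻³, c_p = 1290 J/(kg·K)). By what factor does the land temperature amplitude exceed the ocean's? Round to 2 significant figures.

C_ocean = 1030 × 3860 × 25.2 = 1.00×10^8 J/(m²·K).
C_land = 1380 × 1290 × 1.82 = 3.24×10^6 J/(m²·K).
Undamped amplitude ∝ 1/C, so A_land/A_ocean = C_ocean/C_land = 30.9.

31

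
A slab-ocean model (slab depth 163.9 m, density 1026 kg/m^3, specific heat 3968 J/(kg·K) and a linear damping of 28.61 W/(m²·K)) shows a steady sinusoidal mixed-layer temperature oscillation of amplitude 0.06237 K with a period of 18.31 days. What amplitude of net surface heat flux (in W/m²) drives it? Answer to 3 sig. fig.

165

Areal heat capacity C = ρ c_p D = 1026 × 3968 × 163.9 = 6.67×10^8 J/(m²·K).
ω = 2π / 1.58×10^6 s = 3.97×10^-6 s⁻¹.
√((Cω)² + λ²) = √((2650)² + 28.61²) = 2650 W/(m²·K).
F₀ = A × √((Cω)²+λ²) = 0.06237 × 2650 = 165 W/m².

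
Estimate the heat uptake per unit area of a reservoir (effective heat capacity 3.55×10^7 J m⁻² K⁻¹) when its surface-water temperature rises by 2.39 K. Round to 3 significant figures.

8.48×10^7

Areal heat capacity C = 3.55×10^7 J m⁻² K⁻¹ (given).
ΔQ = C ΔT = 3.55×10^7 × 2.39 = 8.48×10^7 J/m².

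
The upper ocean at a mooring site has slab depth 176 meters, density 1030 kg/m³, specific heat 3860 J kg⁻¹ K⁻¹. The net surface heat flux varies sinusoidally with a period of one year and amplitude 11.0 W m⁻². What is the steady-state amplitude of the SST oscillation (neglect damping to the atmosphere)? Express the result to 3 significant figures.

Areal heat capacity C = ρ c_p D = 1030 × 3860 × 176 = 7.00×10^8 J/(m²·K).
Angular frequency ω = 2π / T = 2π / 3.15×10^7 s = 1.99×10^-7 s⁻¹.
Cω = 7.00×10^8 × 1.99×10^-7 = 139 W/(m²·K).
Amplitude A = F₀ / (Cω) = 11.0 / 139 = 0.0789 K.

0.0789 K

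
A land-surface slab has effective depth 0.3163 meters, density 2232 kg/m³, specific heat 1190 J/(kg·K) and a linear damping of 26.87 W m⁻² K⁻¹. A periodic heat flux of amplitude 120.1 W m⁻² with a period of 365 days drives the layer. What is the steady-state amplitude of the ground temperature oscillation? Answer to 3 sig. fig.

Areal heat capacity C = ρ c_p D = 2232 × 1190 × 0.3163 = 8.40×10^5 J/(m²·K).
Angular frequency ω = 2π / T = 2π / 3.15×10^7 s = 1.99×10^-7 s⁻¹.
√((Cω)² + λ²) = √((0.167)² + 26.87²) = 26.9 W/(m²·K).
Amplitude A = F₀ / √((Cω)²+λ²) = 120.1 / 26.9 = 4.47 K.

4.47 K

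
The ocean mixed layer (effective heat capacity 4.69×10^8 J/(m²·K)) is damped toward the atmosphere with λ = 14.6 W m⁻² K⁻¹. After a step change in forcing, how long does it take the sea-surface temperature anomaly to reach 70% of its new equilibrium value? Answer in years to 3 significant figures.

Areal heat capacity C = 4.69×10^8 J/(m²·K) (given).
τ = C / λ = 4.69×10^8 / 14.6 = 3.21×10^7 s.
Fraction reached: 1 − e^(−t/τ) = 0.70 ⇒ t = −τ ln(1 − 0.70) = τ × 1.20.
t = 3.87×10^7 s = 1.23 years.

1.23 years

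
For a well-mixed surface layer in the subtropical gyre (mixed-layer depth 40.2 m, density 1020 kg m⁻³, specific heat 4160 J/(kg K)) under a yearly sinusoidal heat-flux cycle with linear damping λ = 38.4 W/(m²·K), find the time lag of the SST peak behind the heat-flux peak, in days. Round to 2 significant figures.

Areal heat capacity C = ρ c_p D = 1020 × 4160 × 40.2 = 1.71×10^8 J/(m²·K).
ω = 2π / 3.15×10^7 s = 1.99×10^-7 s⁻¹.
Phase lag φ = arctan(Cω/λ) = arctan(34.0/38.4) = 0.724 rad.
Time lag = φ / ω = 0.724 / 1.99×10^-7 = 3.64×10^6 s = 42.1 days.

42 days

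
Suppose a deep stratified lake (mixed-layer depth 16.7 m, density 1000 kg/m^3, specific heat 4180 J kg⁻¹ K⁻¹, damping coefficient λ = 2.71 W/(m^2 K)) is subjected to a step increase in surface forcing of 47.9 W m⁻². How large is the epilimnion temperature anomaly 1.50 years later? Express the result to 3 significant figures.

Areal heat capacity C = ρ c_p D = 1000 × 4180 × 16.7 = 6.98×10^7 J/(m^2 K).
τ = C / λ = 6.98×10^7 / 2.71 = 2.58×10^7 s.
Equilibrium anomaly ΔT_eq = F / λ = 47.9 / 2.71 = 17.7 K.
t = 1.50 years = 4.73×10^7 s, so t/τ = 1.84.
ΔT(t) = ΔT_eq (1 − e^(−t/τ)) = 17.7 × (1 − e^−1.84) = 14.9 K.

14.9 K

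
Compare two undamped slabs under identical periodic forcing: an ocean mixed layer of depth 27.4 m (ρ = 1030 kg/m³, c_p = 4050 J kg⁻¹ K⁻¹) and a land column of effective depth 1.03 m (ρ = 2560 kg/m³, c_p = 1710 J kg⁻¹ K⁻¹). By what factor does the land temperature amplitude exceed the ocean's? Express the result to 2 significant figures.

25

C_ocean = 1030 × 4050 × 27.4 = 1.14×10^8 J/(m²·K).
C_land = 2560 × 1710 × 1.03 = 4.51×10^6 J/(m²·K).
Undamped amplitude ∝ 1/C, so A_land/A_ocean = C_ocean/C_land = 25.3.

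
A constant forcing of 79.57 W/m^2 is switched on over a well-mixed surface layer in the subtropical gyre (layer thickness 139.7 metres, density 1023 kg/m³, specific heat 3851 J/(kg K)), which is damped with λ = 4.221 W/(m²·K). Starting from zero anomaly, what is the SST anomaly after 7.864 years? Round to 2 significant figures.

16 K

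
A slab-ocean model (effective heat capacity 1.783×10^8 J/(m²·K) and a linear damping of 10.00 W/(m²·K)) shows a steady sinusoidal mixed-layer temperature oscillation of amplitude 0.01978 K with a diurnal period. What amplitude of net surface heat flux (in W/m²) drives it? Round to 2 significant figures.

Areal heat capacity C = 1.783×10^8 J/(m²·K) (given).
ω = 2π / 86400 s = 7.27×10^-5 s⁻¹.
√((Cω)² + λ²) = √((13000)² + 10.00²) = 13000 W/(m²·K).
F₀ = A × √((Cω)²+λ²) = 0.01978 × 13000 = 256 W/m².

260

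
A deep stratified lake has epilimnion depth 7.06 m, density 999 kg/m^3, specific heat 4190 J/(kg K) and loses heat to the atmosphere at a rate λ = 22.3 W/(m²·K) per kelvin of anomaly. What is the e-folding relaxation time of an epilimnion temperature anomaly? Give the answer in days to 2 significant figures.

15 days

Areal heat capacity C = ρ c_p D = 999 × 4190 × 7.06 = 2.96×10^7 J m⁻² K⁻¹.
Relaxation time τ = C / λ = 2.96×10^7 / 22.3 = 1.33×10^6 s.
In days: 1.33×10^6 s / (86400 s/day) = 15.3 days.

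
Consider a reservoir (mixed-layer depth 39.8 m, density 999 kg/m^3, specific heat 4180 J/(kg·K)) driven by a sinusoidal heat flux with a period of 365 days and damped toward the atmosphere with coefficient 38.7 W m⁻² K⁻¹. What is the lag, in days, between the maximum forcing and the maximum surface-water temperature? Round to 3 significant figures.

Areal heat capacity C = ρ c_p D = 999 × 4180 × 39.8 = 1.66×10^8 J m⁻² K⁻¹.
ω = 2π / 3.15×10^7 s = 1.99×10^-7 s⁻¹.
Phase lag φ = arctan(Cω/λ) = arctan(33.1/38.7) = 0.708 rad.
Time lag = φ / ω = 0.708 / 1.99×10^-7 = 3.55×10^6 s = 41.1 days.

41.1 days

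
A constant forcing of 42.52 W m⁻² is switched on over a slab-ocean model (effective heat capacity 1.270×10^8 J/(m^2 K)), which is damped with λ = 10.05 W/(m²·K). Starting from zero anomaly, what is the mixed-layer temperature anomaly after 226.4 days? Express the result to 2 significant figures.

Areal heat capacity C = 1.270×10^8 J/(m^2 K) (given).
τ = C / λ = 1.27×10^8 / 10.05 = 1.26×10^7 s.
Equilibrium anomaly ΔT_eq = F / λ = 42.52 / 10.05 = 4.23 K.
t = 226.4 days = 1.96×10^7 s, so t/τ = 1.55.
ΔT(t) = ΔT_eq (1 − e^(−t/τ)) = 4.23 × (1 − e^−1.55) = 3.33 K.

3.3 K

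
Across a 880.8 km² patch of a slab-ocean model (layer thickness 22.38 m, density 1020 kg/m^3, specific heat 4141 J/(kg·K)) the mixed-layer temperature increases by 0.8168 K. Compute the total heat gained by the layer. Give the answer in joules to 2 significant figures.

Areal heat capacity C = ρ c_p D = 1020 × 4141 × 22.38 = 9.45×10^7 J m⁻² K⁻¹.
Heat per unit area: q = C ΔT = 9.45×10^7 × 0.8168 = 7.72×10^7 J/m².
Total heat: Q = q × A = 7.72×10^7 × (880.8 × 10⁶ m²) = 6.80×10^16 J.

6.8×10^16 J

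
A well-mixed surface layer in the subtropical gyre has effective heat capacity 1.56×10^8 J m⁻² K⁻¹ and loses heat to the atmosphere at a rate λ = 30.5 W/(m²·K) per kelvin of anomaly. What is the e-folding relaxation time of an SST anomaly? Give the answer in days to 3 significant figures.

59.2 days

Areal heat capacity C = 1.56×10^8 J m⁻² K⁻¹ (given).
Relaxation time τ = C / λ = 1.56×10^8 / 30.5 = 5.11×10^6 s.
In days: 5.11×10^6 s / (86400 s/day) = 59.2 days.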